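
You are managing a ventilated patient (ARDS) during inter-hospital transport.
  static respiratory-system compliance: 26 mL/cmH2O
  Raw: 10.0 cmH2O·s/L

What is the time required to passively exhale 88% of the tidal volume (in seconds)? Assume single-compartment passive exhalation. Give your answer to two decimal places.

0.55

τ = R × C = 10.0 × 26 mL/cmH2O = 10.0 × 0.026 L/cmH2O = 0.26 s.
Exhaled fraction f = 1 − e^(−t/τ) → t = −τ·ln(1 − f) = −0.26·ln(0.12) = 0.5513 s.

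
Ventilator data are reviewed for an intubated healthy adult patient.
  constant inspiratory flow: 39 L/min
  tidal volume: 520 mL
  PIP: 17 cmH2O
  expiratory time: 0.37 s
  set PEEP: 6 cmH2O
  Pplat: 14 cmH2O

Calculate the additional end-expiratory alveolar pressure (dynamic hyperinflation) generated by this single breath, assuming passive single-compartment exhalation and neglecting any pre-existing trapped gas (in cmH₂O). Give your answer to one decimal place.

Flow: 39 L/min ÷ 60 = 0.65 L/s.
R = (PIP − Pplat)/V̇ = (17 − 14) / 0.65 = 3.0/0.65 = 4.615 cmH2O·s/L.
C = Vt/(Pplat − PEEP) = 520.0 / (14 − 6) = 520.0/8.0 = 65.0 mL/cmH2O.
τ = R × C = 4.615 × 0.065 L/cmH2O = 0.3 s.
Fraction remaining = e^(−Te/τ) = e^(−0.37/0.3) = 0.2913; trapped volume = 520.0 × 0.2913 = 151.48 mL.
Additional alveolar pressure from trapping ≈ V_trapped / C = 151.48 / 65.0 = 2.33 cmH2O.

2.3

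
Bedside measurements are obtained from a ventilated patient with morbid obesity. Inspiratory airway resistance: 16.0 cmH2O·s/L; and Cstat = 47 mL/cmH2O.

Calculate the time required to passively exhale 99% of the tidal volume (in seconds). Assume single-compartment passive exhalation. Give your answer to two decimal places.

τ = R × C = 16.0 × 47 mL/cmH2O = 16.0 × 0.047 L/cmH2O = 0.752 s.
Exhaled fraction f = 1 − e^(−t/τ) → t = −τ·ln(1 − f) = −0.752·ln(0.01) = 3.463 s.

3.46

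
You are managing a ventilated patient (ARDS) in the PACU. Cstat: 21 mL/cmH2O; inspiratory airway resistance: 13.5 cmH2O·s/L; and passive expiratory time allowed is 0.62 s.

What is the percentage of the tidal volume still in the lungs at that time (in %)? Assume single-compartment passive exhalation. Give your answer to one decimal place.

11.2

τ = R × C = 13.5 × 21 mL/cmH2O = 13.5 × 0.021 L/cmH2O = 0.2835 s.
Passive exhalation: V(t)/V₀ = e^(−t/τ) = e^(−0.62/0.2835) = 0.1123.
Fraction remaining = 0.1123 → 11.23%.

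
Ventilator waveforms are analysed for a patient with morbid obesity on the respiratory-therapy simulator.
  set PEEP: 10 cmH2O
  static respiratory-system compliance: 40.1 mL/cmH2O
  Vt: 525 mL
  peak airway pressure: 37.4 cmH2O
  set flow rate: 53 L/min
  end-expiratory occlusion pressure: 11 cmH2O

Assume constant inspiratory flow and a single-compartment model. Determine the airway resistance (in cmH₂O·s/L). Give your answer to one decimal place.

15.1

Flow: 53 L/min ÷ 60 = 0.8833 L/s.
Total PEEP = 11 cmH2O (set 10 + intrinsic 1); this is the baseline alveolar pressure.
Equation of motion (constant flow): PIP = Vt/C + R·V̇ + PEEP.
R·V̇ = PIP − Vt/C − PEEP = 37.4 − 525/40.1 − 11 = 37.4 − 13.092 − 11 = 13.308 cmH2O.
R = 13.308 / 0.8833 = 15.066 cmH2O·s/L.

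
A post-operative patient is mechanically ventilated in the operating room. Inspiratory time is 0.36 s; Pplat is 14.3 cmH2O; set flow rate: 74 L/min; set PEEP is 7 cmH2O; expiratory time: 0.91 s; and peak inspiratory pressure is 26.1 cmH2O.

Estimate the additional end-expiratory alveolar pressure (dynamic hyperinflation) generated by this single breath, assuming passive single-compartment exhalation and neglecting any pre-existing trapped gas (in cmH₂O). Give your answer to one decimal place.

Flow: 74 L/min ÷ 60 = 1.2333 L/s.
Vt = flow × Ti = 1.2333 L/s × 0.36 s × 1000 mL/L = 443.99 mL.
R = (PIP − Pplat)/V̇ = (26.1 − 14.3) / 1.2333 = 11.8/1.2333 = 9.568 cmH2O·s/L.
C = Vt/(Pplat − PEEP) = 443.99 / (14.3 − 7) = 443.99/7.3 = 60.821 mL/cmH2O.
τ = R × C = 9.568 × 0.06082 L/cmH2O = 0.5819 s.
Fraction remaining = e^(−Te/τ) = e^(−0.91/0.5819) = 0.2093; trapped volume = 443.99 × 0.2093 = 92.927 mL.
Additional alveolar pressure from trapping ≈ V_trapped / C = 92.927 / 60.821 = 1.528 cmH2O.

1.5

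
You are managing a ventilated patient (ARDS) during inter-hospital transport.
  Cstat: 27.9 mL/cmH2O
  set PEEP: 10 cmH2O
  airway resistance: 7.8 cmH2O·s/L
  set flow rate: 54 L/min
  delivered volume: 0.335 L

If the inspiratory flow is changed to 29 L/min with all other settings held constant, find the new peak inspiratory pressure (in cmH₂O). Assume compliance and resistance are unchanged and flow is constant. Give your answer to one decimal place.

25.8

Flow: 54 L/min ÷ 60 = 0.9 L/s.
New flow: 29 L/min ÷ 60 = 0.4833 L/s.
PIP = Vt/C + R·V̇ + PEEP (constant-flow equation of motion).
Only the resistive term changes: ΔPIP = R × ΔV̇ = 7.8 × (0.4833 − 0.9) = 7.8 × -0.4167 = -3.25 cmH2O.
Original PIP = 335/27.9 + 7.8×0.9 + 10 = 29.027 cmH2O; new PIP = 29.027 + (-3.25) = 25.777 cmH2O.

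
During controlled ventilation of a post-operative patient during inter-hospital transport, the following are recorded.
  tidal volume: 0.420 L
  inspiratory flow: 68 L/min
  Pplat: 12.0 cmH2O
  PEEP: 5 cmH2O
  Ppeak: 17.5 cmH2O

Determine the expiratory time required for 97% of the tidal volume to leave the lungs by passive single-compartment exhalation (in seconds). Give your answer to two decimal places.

Flow: 68 L/min ÷ 60 = 1.1333 L/s.
R = (PIP − Pplat)/V̇ = (17.5 − 12.0) / 1.1333 = 5.5/1.1333 = 4.853 cmH2O·s/L.
C = Vt/(Pplat − PEEP) = 420.0 / (12.0 − 5) = 420.0/7.0 = 60.0 mL/cmH2O.
τ = R × C = 4.853 × 0.06 L/cmH2O = 0.2912 s.
t = −τ·ln(1 − 0.97) = −0.2912·ln(0.03) = 1.021 s.

1.02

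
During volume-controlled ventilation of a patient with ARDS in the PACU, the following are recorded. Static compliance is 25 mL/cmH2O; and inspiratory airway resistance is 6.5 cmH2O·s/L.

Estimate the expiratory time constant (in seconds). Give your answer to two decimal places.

τ = R × C = 6.5 × 25 mL/cmH2O = 6.5 × 0.025 L/cmH2O = 0.1625 s.

0.16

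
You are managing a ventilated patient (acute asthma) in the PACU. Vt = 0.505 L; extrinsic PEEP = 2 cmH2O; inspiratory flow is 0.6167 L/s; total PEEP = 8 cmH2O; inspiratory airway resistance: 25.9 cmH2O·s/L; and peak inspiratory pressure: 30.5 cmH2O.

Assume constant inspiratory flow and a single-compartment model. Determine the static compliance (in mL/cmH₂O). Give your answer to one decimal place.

Total PEEP = 8 cmH2O (set 2 + intrinsic 6); this is the baseline alveolar pressure.
Equation of motion (constant flow): PIP = Vt/C + R·V̇ + PEEP.
Vt/C = PIP − R·V̇ − PEEP = 30.5 − 25.9×0.6167 − 8 = 30.5 − 15.973 − 8 = 6.527 cmH2O.
C = Vt / 6.527 = 505 / 6.527 = 77.371 mL/cmH2O.

77.4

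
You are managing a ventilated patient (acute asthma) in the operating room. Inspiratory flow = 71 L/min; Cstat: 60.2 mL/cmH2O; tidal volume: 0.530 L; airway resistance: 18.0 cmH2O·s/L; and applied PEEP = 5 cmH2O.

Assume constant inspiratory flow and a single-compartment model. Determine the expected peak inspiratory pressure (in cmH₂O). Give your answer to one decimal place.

Flow: 71 L/min ÷ 60 = 1.1833 L/s.
Equation of motion (constant flow): PIP = Vt/C + R·V̇ + PEEP.
PIP = 530/60.2 + 18.0×1.1833 + 5 = 8.804 + 21.299 + 5 = 35.103 cmH2O.

35.1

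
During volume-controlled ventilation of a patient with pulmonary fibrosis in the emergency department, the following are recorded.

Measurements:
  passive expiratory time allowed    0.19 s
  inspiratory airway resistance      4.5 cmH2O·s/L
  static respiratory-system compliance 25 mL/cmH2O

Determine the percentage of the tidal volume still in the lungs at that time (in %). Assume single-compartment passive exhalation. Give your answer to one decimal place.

18.5

τ = R × C = 4.5 × 25 mL/cmH2O = 4.5 × 0.025 L/cmH2O = 0.1125 s.
Passive exhalation: V(t)/V₀ = e^(−t/τ) = e^(−0.19/0.1125) = 0.1847.
Fraction remaining = 0.1847 → 18.47%.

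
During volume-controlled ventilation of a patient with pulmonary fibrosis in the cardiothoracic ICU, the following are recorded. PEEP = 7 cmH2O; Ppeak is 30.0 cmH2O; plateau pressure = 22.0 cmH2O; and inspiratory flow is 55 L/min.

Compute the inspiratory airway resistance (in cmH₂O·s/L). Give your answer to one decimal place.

Flow: 55 L/min ÷ 60 = 0.9167 L/s.
Raw = (PIP − Pplat) / flow = (30.0 − 22.0) / 0.9167 = 8.0 / 0.9167 = 8.727 cmH2O·s/L.

8.7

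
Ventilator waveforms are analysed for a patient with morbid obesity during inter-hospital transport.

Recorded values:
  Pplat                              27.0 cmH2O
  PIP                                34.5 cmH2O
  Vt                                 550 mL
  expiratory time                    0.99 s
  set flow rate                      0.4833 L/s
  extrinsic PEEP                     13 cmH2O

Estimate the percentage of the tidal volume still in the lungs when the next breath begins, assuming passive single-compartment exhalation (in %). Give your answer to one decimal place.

R = (PIP − Pplat)/V̇ = (34.5 − 27.0) / 0.4833 = 7.5/0.4833 = 15.518 cmH2O·s/L.
C = Vt/(Pplat − PEEP) = 550.0 / (27.0 − 13) = 550.0/14.0 = 39.286 mL/cmH2O.
τ = R × C = 15.518 × 0.03929 L/cmH2O = 0.6097 s.
Fraction remaining at end-expiration = e^(−Te/τ) = e^(−0.99/0.6097) = 0.1972 → 19.72%.

19.7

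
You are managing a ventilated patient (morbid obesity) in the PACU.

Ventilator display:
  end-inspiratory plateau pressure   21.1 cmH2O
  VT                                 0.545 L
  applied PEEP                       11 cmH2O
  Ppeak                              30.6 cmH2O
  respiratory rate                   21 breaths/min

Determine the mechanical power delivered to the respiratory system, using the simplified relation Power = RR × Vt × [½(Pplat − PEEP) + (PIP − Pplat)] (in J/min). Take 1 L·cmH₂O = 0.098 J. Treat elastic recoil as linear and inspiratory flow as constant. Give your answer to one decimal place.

16.3

Per-breath work = Vt × [½(Pplat−PEEP) + (PIP−Pplat)] = 0.545 × [0.5×10.1 + 9.5] = 0.545 × 14.55 = 7.93 L·cmH2O.
Power = 21 × 7.93 = 166.53 L·cmH2O/min.
× 0.098 J/(L·cmH2O) → 16.32 J/min.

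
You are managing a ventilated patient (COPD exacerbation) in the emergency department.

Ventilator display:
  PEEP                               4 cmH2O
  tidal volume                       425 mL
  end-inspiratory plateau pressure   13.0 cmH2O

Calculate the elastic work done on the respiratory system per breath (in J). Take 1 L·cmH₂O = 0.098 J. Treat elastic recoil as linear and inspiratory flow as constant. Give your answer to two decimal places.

Elastic work ≈ ½ × (Pplat − PEEP) × Vt = 0.5 × (13.0 − 4) × 0.425 L = 0.5 × 9.0 × 0.425 = 1.913 L·cmH2O.
× 0.098 J/(L·cmH2O) → 0.1875 J.

0.19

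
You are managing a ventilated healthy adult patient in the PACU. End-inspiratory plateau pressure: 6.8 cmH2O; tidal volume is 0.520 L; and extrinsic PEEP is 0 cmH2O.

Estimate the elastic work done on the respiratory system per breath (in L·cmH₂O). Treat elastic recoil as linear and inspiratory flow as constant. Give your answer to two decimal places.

1.77

Elastic work ≈ ½ × (Pplat − PEEP) × Vt = 0.5 × (6.8 − 0) × 0.520 L = 0.5 × 6.8 × 0.520 = 1.768 L·cmH2O.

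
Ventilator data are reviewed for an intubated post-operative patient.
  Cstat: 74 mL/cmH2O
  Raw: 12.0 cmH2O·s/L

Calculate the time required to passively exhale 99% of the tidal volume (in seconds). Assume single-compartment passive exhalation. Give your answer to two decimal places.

4.09

τ = R × C = 12.0 × 74 mL/cmH2O = 12.0 × 0.074 L/cmH2O = 0.888 s.
Exhaled fraction f = 1 − e^(−t/τ) → t = −τ·ln(1 − f) = −0.888·ln(0.01) = 4.089 s.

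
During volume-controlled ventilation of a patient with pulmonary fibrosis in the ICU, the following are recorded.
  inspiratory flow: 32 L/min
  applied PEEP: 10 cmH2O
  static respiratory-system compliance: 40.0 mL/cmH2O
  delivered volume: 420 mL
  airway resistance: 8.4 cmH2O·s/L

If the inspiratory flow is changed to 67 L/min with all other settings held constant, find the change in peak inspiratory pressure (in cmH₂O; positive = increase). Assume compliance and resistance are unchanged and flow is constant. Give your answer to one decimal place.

Flow: 32 L/min ÷ 60 = 0.5333 L/s.
New flow: 67 L/min ÷ 60 = 1.1167 L/s.
PIP = Vt/C + R·V̇ + PEEP (constant-flow equation of motion).
Only the resistive term changes: ΔPIP = R × ΔV̇ = 8.4 × (1.1167 − 0.5333) = 8.4 × 0.5834 = 4.901 cmH2O.

4.9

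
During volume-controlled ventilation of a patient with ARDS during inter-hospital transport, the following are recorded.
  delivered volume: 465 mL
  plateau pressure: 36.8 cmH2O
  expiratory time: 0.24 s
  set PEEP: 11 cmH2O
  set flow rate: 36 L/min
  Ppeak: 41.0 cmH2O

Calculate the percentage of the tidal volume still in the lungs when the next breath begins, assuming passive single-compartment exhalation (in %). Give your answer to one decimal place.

14.9

Flow: 36 L/min ÷ 60 = 0.6 L/s.
R = (PIP − Pplat)/V̇ = (41.0 − 36.8) / 0.6 = 4.2/0.6 = 7.0 cmH2O·s/L.
C = Vt/(Pplat − PEEP) = 465.0 / (36.8 − 11) = 465.0/25.8 = 18.023 mL/cmH2O.
τ = R × C = 7.0 × 0.01802 L/cmH2O = 0.1261 s.
Fraction remaining at end-expiration = e^(−Te/τ) = e^(−0.24/0.1261) = 0.1491 → 14.91%.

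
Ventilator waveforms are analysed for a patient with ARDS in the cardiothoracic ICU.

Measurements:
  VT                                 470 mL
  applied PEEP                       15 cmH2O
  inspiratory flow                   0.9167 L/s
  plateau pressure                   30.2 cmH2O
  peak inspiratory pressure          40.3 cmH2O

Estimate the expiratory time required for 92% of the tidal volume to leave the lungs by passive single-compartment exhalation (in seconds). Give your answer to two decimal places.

0.86

R = (PIP − Pplat)/V̇ = (40.3 − 30.2) / 0.9167 = 10.1/0.9167 = 11.018 cmH2O·s/L.
C = Vt/(Pplat − PEEP) = 470.0 / (30.2 − 15) = 470.0/15.2 = 30.921 mL/cmH2O.
τ = R × C = 11.018 × 0.03092 L/cmH2O = 0.3407 s.
t = −τ·ln(1 − 0.92) = −0.3407·ln(0.08) = 0.8605 s.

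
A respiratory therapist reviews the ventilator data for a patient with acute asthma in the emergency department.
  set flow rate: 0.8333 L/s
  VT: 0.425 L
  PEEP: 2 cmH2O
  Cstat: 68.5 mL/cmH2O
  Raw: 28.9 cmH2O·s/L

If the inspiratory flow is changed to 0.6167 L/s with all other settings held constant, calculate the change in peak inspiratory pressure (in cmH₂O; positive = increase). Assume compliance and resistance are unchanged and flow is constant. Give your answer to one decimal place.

PIP = Vt/C + R·V̇ + PEEP (constant-flow equation of motion).
Only the resistive term changes: ΔPIP = R × ΔV̇ = 28.9 × (0.6167 − 0.8333) = 28.9 × -0.2166 = -6.26 cmH2O.

-6.3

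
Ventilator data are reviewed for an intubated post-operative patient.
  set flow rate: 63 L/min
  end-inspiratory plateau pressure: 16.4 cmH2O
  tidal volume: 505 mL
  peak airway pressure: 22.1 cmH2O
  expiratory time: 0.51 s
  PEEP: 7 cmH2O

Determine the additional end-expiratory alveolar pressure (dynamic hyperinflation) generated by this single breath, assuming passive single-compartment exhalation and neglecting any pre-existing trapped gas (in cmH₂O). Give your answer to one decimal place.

1.6

Flow: 63 L/min ÷ 60 = 1.05 L/s.
R = (PIP − Pplat)/V̇ = (22.1 − 16.4) / 1.05 = 5.7/1.05 = 5.429 cmH2O·s/L.
C = Vt/(Pplat − PEEP) = 505.0 / (16.4 − 7) = 505.0/9.4 = 53.723 mL/cmH2O.
τ = R × C = 5.429 × 0.05372 L/cmH2O = 0.2916 s.
Fraction remaining = e^(−Te/τ) = e^(−0.51/0.2916) = 0.174; trapped volume = 505.0 × 0.174 = 87.87 mL.
Additional alveolar pressure from trapping ≈ V_trapped / C = 87.87 / 53.723 = 1.636 cmH2O.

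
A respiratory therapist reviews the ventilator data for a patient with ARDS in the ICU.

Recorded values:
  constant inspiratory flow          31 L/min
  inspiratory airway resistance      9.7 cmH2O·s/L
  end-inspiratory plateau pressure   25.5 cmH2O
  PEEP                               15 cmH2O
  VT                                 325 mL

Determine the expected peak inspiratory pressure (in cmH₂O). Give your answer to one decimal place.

Flow: 31 L/min ÷ 60 = 0.5167 L/s.
PIP = Pplat + Raw × flow = 25.5 + 9.7 × 0.5167 = 25.5 + 5.012 = 30.512 cmH2O.

30.5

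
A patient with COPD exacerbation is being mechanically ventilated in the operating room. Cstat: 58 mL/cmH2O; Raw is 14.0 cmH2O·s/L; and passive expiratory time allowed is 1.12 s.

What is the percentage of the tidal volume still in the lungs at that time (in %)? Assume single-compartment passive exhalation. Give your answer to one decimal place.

25.2

τ = R × C = 14.0 × 58 mL/cmH2O = 14.0 × 0.058 L/cmH2O = 0.812 s.
Passive exhalation: V(t)/V₀ = e^(−t/τ) = e^(−1.12/0.812) = 0.2518.
Fraction remaining = 0.2518 → 25.18%.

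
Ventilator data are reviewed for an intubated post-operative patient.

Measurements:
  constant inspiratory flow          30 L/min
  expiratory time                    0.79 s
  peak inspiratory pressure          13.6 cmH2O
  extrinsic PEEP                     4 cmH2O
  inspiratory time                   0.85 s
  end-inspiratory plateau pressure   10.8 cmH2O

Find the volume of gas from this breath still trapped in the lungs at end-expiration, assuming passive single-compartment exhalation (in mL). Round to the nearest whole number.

44

Flow: 30 L/min ÷ 60 = 0.5 L/s.
Vt = flow × Ti = 0.5 L/s × 0.85 s × 1000 mL/L = 425.0 mL.
R = (PIP − Pplat)/V̇ = (13.6 − 10.8) / 0.5 = 2.8/0.5 = 5.6 cmH2O·s/L.
C = Vt/(Pplat − PEEP) = 425.0 / (10.8 − 4) = 425.0/6.8 = 62.5 mL/cmH2O.
τ = R × C = 5.6 × 0.0625 L/cmH2O = 0.35 s.
Fraction remaining = e^(−Te/τ) = e^(−0.79/0.35) = 0.1046.
Trapped volume = 425.0 × 0.1046 = 44.455 mL.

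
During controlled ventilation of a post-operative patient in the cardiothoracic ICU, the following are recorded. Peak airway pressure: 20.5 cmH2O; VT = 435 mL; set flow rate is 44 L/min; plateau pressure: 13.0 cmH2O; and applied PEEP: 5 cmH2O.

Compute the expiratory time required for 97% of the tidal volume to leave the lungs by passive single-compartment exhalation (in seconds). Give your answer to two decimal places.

Flow: 44 L/min ÷ 60 = 0.7333 L/s.
R = (PIP − Pplat)/V̇ = (20.5 − 13.0) / 0.7333 = 7.5/0.7333 = 10.228 cmH2O·s/L.
C = Vt/(Pplat − PEEP) = 435.0 / (13.0 − 5) = 435.0/8.0 = 54.375 mL/cmH2O.
τ = R × C = 10.228 × 0.05438 L/cmH2O = 0.5562 s.
t = −τ·ln(1 − 0.97) = −0.5562·ln(0.03) = 1.95 s.

1.95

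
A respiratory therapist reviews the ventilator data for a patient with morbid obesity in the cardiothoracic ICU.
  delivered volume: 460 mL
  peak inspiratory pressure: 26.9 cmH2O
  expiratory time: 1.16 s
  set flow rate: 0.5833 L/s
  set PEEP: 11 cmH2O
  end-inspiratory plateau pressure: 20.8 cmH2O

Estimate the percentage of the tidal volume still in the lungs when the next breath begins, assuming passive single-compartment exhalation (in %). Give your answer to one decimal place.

9.4

R = (PIP − Pplat)/V̇ = (26.9 − 20.8) / 0.5833 = 6.1/0.5833 = 10.458 cmH2O·s/L.
C = Vt/(Pplat − PEEP) = 460.0 / (20.8 − 11) = 460.0/9.8 = 46.939 mL/cmH2O.
τ = R × C = 10.458 × 0.04694 L/cmH2O = 0.4909 s.
Fraction remaining at end-expiration = e^(−Te/τ) = e^(−1.16/0.4909) = 0.09414 → 9.414%.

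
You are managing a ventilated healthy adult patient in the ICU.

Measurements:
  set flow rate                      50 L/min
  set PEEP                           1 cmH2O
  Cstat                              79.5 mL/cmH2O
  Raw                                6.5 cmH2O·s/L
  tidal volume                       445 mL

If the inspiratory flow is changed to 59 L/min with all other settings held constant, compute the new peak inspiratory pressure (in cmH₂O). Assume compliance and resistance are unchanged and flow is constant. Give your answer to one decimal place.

13.0

Flow: 50 L/min ÷ 60 = 0.8333 L/s.
New flow: 59 L/min ÷ 60 = 0.9833 L/s.
PIP = Vt/C + R·V̇ + PEEP (constant-flow equation of motion).
Only the resistive term changes: ΔPIP = R × ΔV̇ = 6.5 × (0.9833 − 0.8333) = 6.5 × 0.15 = 0.975 cmH2O.
Original PIP = 445/79.5 + 6.5×0.8333 + 1 = 12.014 cmH2O; new PIP = 12.014 + (0.975) = 12.989 cmH2O.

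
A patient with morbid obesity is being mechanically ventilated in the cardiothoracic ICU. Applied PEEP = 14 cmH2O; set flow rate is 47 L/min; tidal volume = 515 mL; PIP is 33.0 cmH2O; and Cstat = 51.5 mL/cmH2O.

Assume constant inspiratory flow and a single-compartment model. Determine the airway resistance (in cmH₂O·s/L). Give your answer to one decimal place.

Flow: 47 L/min ÷ 60 = 0.7833 L/s.
Equation of motion (constant flow): PIP = Vt/C + R·V̇ + PEEP.
R·V̇ = PIP − Vt/C − PEEP = 33.0 − 515/51.5 − 14 = 33.0 − 10.0 − 14 = 9.0 cmH2O.
R = 9.0 / 0.7833 = 11.49 cmH2O·s/L.

11.5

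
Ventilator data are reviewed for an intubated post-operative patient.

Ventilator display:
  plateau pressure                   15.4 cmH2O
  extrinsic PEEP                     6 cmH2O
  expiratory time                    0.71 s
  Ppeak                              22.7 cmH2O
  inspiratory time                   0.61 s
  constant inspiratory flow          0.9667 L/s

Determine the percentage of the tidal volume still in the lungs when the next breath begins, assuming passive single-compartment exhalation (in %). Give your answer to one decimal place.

Vt = flow × Ti = 0.9667 L/s × 0.61 s × 1000 mL/L = 589.69 mL.
R = (PIP − Pplat)/V̇ = (22.7 − 15.4) / 0.9667 = 7.3/0.9667 = 7.551 cmH2O·s/L.
C = Vt/(Pplat − PEEP) = 589.69 / (15.4 − 6) = 589.69/9.4 = 62.733 mL/cmH2O.
τ = R × C = 7.551 × 0.06273 L/cmH2O = 0.4737 s.
Fraction remaining at end-expiration = e^(−Te/τ) = e^(−0.71/0.4737) = 0.2234 → 22.34%.

22.3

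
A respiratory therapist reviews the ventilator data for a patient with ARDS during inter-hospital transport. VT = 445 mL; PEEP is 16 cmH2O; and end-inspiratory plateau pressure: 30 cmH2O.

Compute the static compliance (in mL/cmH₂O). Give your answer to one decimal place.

31.8

Cstat = Vt / (Pplat − PEEP) = 445 / (30 − 16) = 445 / 14.0 = 31.786 mL/cmH2O.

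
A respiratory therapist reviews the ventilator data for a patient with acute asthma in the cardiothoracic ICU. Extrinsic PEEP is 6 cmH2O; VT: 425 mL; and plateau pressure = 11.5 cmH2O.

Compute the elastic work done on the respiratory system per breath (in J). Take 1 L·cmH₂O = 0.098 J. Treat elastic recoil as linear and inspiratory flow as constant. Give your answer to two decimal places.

0.11

Elastic work ≈ ½ × (Pplat − PEEP) × Vt = 0.5 × (11.5 − 6) × 0.425 L = 0.5 × 5.5 × 0.425 = 1.169 L·cmH2O.
× 0.098 J/(L·cmH2O) → 0.1146 J.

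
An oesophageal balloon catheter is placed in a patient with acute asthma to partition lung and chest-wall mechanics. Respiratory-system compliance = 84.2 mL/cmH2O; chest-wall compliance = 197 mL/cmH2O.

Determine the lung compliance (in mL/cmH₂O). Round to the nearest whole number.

1/CL = 1/Crs − 1/Ccw.
1/CL = 1/84.2 − 1/197 = 0.0068.
CL = 147.06 mL/cmH2O.

147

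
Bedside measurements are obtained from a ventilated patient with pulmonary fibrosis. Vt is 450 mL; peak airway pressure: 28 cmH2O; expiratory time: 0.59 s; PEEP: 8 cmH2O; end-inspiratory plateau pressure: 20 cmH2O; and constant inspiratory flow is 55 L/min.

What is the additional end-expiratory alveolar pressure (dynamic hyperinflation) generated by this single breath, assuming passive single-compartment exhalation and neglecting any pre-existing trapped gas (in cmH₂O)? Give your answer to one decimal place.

Flow: 55 L/min ÷ 60 = 0.9167 L/s.
R = (PIP − Pplat)/V̇ = (28 − 20) / 0.9167 = 8.0/0.9167 = 8.727 cmH2O·s/L.
C = Vt/(Pplat − PEEP) = 450.0 / (20 − 8) = 450.0/12.0 = 37.5 mL/cmH2O.
τ = R × C = 8.727 × 0.0375 L/cmH2O = 0.3273 s.
Fraction remaining = e^(−Te/τ) = e^(−0.59/0.3273) = 0.1649; trapped volume = 450.0 × 0.1649 = 74.205 mL.
Additional alveolar pressure from trapping ≈ V_trapped / C = 74.205 / 37.5 = 1.979 cmH2O.

2.0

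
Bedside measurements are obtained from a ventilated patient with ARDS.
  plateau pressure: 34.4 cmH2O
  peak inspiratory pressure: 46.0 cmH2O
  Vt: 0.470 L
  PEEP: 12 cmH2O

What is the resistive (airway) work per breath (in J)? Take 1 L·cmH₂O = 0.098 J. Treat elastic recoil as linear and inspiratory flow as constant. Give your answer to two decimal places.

With constant inspiratory flow the resistive pressure is constant at PIP − Pplat = 46.0 − 34.4 = 11.6 cmH2O, so resistive work = 11.6 × 0.470 = 5.452 L·cmH2O.
× 0.098 J/(L·cmH2O) → 0.5343 J.

0.53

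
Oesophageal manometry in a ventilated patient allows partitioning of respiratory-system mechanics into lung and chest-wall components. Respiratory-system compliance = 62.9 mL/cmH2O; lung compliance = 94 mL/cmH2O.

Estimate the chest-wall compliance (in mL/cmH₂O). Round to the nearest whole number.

1/Ccw = 1/Crs − 1/CL.
1/Ccw = 1/62.9 − 1/94 = 0.00526.
Ccw = 190.11 mL/cmH2O.

190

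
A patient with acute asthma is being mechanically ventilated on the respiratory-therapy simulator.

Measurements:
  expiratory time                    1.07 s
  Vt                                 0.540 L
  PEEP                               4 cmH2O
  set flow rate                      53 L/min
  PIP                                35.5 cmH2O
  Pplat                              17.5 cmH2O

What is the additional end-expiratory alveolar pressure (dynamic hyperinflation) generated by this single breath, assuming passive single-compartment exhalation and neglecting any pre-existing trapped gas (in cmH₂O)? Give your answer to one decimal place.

Flow: 53 L/min ÷ 60 = 0.8833 L/s.
R = (PIP − Pplat)/V̇ = (35.5 − 17.5) / 0.8833 = 18.0/0.8833 = 20.378 cmH2O·s/L.
C = Vt/(Pplat − PEEP) = 540.0 / (17.5 − 4) = 540.0/13.5 = 40.0 mL/cmH2O.
τ = R × C = 20.378 × 0.04 L/cmH2O = 0.8151 s.
Fraction remaining = e^(−Te/τ) = e^(−1.07/0.8151) = 0.2691; trapped volume = 540.0 × 0.2691 = 145.31 mL.
Additional alveolar pressure from trapping ≈ V_trapped / C = 145.31 / 40.0 = 3.633 cmH2O.

3.6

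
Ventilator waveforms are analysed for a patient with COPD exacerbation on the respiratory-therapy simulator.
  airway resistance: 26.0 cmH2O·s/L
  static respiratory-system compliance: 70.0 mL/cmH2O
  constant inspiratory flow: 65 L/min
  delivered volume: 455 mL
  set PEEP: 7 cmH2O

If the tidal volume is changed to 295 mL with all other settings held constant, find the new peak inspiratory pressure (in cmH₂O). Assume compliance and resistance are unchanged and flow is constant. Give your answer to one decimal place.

39.4

Flow: 65 L/min ÷ 60 = 1.0833 L/s.
PIP = Vt/C + R·V̇ + PEEP (constant-flow equation of motion).
Only the elastic term changes: ΔPIP = ΔVt / C = (295 − 455) / 70.0 = -2.286 cmH2O.
Original PIP = 455/70.0 + 26.0×1.0833 + 7 = 41.666 cmH2O; new PIP = 41.666 + (-2.286) = 39.38 cmH2O.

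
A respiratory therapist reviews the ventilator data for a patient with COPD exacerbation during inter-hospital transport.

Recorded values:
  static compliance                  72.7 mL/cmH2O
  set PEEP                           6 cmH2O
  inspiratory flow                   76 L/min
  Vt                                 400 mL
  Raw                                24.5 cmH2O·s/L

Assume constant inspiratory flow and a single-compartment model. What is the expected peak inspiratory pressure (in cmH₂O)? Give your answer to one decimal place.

42.5

Flow: 76 L/min ÷ 60 = 1.2667 L/s.
Equation of motion (constant flow): PIP = Vt/C + R·V̇ + PEEP.
PIP = 400/72.7 + 24.5×1.2667 + 6 = 5.502 + 31.034 + 6 = 42.536 cmH2O.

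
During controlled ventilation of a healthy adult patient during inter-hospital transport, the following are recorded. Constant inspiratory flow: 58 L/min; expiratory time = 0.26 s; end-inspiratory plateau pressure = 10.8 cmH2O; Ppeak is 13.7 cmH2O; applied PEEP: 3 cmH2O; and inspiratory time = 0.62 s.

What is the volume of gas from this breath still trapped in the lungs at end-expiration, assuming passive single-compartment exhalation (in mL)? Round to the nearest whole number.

194

Flow: 58 L/min ÷ 60 = 0.9667 L/s.
Vt = flow × Ti = 0.9667 L/s × 0.62 s × 1000 mL/L = 599.35 mL.
R = (PIP − Pplat)/V̇ = (13.7 − 10.8) / 0.9667 = 2.9/0.9667 = 3.0 cmH2O·s/L.
C = Vt/(Pplat − PEEP) = 599.35 / (10.8 − 3) = 599.35/7.8 = 76.84 mL/cmH2O.
τ = R × C = 3.0 × 0.07684 L/cmH2O = 0.2305 s.
Fraction remaining = e^(−Te/τ) = e^(−0.26/0.2305) = 0.3237.
Trapped volume = 599.35 × 0.3237 = 194.01 mL.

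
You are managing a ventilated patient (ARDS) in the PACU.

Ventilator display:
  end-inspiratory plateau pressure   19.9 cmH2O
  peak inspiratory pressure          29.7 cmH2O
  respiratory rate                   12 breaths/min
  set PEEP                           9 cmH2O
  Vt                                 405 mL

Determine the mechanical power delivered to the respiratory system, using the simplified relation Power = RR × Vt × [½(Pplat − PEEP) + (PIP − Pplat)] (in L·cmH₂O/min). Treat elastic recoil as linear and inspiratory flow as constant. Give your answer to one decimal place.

74.1

Per-breath work = Vt × [½(Pplat−PEEP) + (PIP−Pplat)] = 0.405 × [0.5×10.9 + 9.8] = 0.405 × 15.25 = 6.176 L·cmH2O.
Power = 12 × 6.176 = 74.112 L·cmH2O/min.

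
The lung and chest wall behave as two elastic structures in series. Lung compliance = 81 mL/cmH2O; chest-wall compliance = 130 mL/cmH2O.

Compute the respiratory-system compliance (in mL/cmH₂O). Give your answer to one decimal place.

49.9

Lung and chest wall are elastances in series: 1/Crs = 1/CL + 1/Ccw.
1/Crs = 1/81 + 1/130 = 0.02004.
Crs = 49.9 mL/cmH2O.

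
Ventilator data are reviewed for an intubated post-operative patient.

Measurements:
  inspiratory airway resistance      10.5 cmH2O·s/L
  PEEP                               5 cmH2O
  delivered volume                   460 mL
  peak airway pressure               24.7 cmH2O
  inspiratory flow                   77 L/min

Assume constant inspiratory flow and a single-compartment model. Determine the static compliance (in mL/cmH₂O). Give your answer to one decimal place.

73.9

Flow: 77 L/min ÷ 60 = 1.2833 L/s.
Equation of motion (constant flow): PIP = Vt/C + R·V̇ + PEEP.
Vt/C = PIP − R·V̇ − PEEP = 24.7 − 10.5×1.2833 − 5 = 24.7 − 13.475 − 5 = 6.225 cmH2O.
C = Vt / 6.225 = 460 / 6.225 = 73.896 mL/cmH2O.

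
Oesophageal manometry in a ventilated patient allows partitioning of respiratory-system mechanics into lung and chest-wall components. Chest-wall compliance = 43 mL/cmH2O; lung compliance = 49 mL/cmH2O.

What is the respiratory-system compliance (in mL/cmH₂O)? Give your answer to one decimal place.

Lung and chest wall are elastances in series: 1/Crs = 1/CL + 1/Ccw.
1/Crs = 1/49 + 1/43 = 0.04366.
Crs = 22.904 mL/cmH2O.

22.9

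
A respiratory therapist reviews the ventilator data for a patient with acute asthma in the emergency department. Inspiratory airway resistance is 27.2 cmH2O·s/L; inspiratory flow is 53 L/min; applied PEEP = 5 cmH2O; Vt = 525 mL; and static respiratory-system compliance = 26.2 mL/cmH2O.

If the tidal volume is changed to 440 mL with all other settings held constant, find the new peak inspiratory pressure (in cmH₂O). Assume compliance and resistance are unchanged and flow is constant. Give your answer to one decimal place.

45.8

Flow: 53 L/min ÷ 60 = 0.8833 L/s.
PIP = Vt/C + R·V̇ + PEEP (constant-flow equation of motion).
Only the elastic term changes: ΔPIP = ΔVt / C = (440 − 525) / 26.2 = -3.244 cmH2O.
Original PIP = 525/26.2 + 27.2×0.8833 + 5 = 49.064 cmH2O; new PIP = 49.064 + (-3.244) = 45.82 cmH2O.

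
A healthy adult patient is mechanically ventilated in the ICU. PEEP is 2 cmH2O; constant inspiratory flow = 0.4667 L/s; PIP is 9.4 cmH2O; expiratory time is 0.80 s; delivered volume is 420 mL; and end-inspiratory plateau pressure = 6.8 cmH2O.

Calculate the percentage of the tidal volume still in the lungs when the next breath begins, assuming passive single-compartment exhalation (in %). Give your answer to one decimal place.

R = (PIP − Pplat)/V̇ = (9.4 − 6.8) / 0.4667 = 2.6/0.4667 = 5.571 cmH2O·s/L.
C = Vt/(Pplat − PEEP) = 420.0 / (6.8 − 2) = 420.0/4.8 = 87.5 mL/cmH2O.
τ = R × C = 5.571 × 0.0875 L/cmH2O = 0.4875 s.
Fraction remaining at end-expiration = e^(−Te/τ) = e^(−0.80/0.4875) = 0.1938 → 19.38%.

19.4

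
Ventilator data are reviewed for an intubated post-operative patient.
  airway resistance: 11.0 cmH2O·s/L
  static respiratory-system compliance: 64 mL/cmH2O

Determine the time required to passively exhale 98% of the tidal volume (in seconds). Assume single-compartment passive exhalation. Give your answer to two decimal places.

2.75

τ = R × C = 11.0 × 64 mL/cmH2O = 11.0 × 0.064 L/cmH2O = 0.704 s.
Exhaled fraction f = 1 − e^(−t/τ) → t = −τ·ln(1 − f) = −0.704·ln(0.02) = 2.754 s.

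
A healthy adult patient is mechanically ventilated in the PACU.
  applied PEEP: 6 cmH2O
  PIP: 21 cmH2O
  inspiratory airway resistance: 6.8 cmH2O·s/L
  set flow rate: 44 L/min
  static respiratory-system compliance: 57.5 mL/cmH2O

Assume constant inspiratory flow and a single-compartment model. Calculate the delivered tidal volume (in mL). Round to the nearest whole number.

Flow: 44 L/min ÷ 60 = 0.7333 L/s.
Equation of motion (constant flow): PIP = Vt/C + R·V̇ + PEEP.
Vt/C = PIP − R·V̇ − PEEP = 21 − 4.986 − 6 = 10.014 cmH2O.
Vt = C × 10.014 = 57.5 × 10.014 = 575.81 mL.

576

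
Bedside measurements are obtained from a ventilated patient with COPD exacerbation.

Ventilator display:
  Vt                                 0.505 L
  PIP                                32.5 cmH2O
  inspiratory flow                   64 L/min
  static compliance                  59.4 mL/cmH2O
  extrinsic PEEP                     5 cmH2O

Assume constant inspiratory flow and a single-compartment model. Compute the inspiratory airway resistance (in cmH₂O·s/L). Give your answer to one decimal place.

Flow: 64 L/min ÷ 60 = 1.0667 L/s.
Equation of motion (constant flow): PIP = Vt/C + R·V̇ + PEEP.
R·V̇ = PIP − Vt/C − PEEP = 32.5 − 505/59.4 − 5 = 32.5 − 8.502 − 5 = 18.998 cmH2O.
R = 18.998 / 1.0667 = 17.81 cmH2O·s/L.

17.8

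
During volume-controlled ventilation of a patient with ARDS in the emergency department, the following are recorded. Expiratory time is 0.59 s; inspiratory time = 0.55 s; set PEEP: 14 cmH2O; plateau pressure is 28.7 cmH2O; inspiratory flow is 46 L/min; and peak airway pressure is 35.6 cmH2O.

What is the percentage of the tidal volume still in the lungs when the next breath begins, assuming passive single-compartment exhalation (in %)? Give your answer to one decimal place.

10.2

Flow: 46 L/min ÷ 60 = 0.7667 L/s.
Vt = flow × Ti = 0.7667 L/s × 0.55 s × 1000 mL/L = 421.69 mL.
R = (PIP − Pplat)/V̇ = (35.6 − 28.7) / 0.7667 = 6.9/0.7667 = 9.0 cmH2O·s/L.
C = Vt/(Pplat − PEEP) = 421.69 / (28.7 − 14) = 421.69/14.7 = 28.686 mL/cmH2O.
τ = R × C = 9.0 × 0.02869 L/cmH2O = 0.2582 s.
Fraction remaining at end-expiration = e^(−Te/τ) = e^(−0.59/0.2582) = 0.1018 → 10.18%.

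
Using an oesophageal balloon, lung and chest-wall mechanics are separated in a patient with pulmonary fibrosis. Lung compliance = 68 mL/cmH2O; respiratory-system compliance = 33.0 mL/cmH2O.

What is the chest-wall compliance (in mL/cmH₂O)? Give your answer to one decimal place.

1/Ccw = 1/Crs − 1/CL.
1/Ccw = 1/33.0 − 1/68 = 0.0156.
Ccw = 64.103 mL/cmH2O.

64.1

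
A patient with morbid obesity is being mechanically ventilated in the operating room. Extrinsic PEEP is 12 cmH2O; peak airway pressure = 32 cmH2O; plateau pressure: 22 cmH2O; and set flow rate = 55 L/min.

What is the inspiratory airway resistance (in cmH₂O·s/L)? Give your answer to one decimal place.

10.9

Flow: 55 L/min ÷ 60 = 0.9167 L/s.
Raw = (PIP − Pplat) / flow = (32 − 22) / 0.9167 = 10.0 / 0.9167 = 10.909 cmH2O·s/L.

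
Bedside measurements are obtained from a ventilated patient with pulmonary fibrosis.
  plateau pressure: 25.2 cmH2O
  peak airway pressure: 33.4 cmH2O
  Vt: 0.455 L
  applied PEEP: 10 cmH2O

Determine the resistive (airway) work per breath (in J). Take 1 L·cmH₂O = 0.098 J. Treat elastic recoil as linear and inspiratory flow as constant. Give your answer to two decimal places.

With constant inspiratory flow the resistive pressure is constant at PIP − Pplat = 33.4 − 25.2 = 8.2 cmH2O, so resistive work = 8.2 × 0.455 = 3.731 L·cmH2O.
× 0.098 J/(L·cmH2O) → 0.3656 J.

0.37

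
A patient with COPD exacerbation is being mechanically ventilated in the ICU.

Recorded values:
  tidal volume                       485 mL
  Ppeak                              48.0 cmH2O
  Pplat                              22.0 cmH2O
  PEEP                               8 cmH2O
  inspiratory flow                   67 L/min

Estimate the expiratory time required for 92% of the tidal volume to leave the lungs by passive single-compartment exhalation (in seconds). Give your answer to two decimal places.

2.04

Flow: 67 L/min ÷ 60 = 1.1167 L/s.
R = (PIP − Pplat)/V̇ = (48.0 − 22.0) / 1.1167 = 26.0/1.1167 = 23.283 cmH2O·s/L.
C = Vt/(Pplat − PEEP) = 485.0 / (22.0 − 8) = 485.0/14.0 = 34.643 mL/cmH2O.
τ = R × C = 23.283 × 0.03464 L/cmH2O = 0.8065 s.
t = −τ·ln(1 − 0.92) = −0.8065·ln(0.08) = 2.037 s.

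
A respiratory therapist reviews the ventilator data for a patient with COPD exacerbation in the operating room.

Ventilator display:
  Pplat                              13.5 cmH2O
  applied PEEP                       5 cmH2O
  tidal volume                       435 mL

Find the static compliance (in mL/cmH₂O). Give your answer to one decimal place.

Cstat = Vt / (Pplat − PEEP) = 435 / (13.5 − 5) = 435 / 8.5 = 51.176 mL/cmH2O.

51.2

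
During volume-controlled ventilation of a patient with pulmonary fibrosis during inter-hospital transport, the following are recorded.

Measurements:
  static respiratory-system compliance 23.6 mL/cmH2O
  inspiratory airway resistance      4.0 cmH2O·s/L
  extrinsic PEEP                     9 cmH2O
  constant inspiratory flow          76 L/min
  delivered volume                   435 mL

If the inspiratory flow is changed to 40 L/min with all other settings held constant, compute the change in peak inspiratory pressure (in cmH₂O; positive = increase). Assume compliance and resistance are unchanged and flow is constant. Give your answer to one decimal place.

Flow: 76 L/min ÷ 60 = 1.2667 L/s.
New flow: 40 L/min ÷ 60 = 0.6667 L/s.
PIP = Vt/C + R·V̇ + PEEP (constant-flow equation of motion).
Only the resistive term changes: ΔPIP = R × ΔV̇ = 4.0 × (0.6667 − 1.2667) = 4.0 × -0.6 = -2.4 cmH2O.

-2.4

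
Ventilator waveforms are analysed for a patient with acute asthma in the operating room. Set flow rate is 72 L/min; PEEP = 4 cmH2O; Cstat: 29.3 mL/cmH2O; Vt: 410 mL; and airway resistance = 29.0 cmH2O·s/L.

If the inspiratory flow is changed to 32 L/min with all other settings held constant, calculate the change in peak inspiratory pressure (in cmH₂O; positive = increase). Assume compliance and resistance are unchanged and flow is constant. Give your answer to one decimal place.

-19.3

Flow: 72 L/min ÷ 60 = 1.2 L/s.
New flow: 32 L/min ÷ 60 = 0.5333 L/s.
PIP = Vt/C + R·V̇ + PEEP (constant-flow equation of motion).
Only the resistive term changes: ΔPIP = R × ΔV̇ = 29.0 × (0.5333 − 1.2) = 29.0 × -0.6667 = -19.334 cmH2O.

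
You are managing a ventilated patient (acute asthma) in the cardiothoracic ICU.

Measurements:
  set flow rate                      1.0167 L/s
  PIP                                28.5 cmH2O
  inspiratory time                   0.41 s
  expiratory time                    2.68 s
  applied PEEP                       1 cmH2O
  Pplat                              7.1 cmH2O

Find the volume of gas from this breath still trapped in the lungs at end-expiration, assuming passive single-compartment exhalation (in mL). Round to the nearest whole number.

65

Vt = flow × Ti = 1.0167 L/s × 0.41 s × 1000 mL/L = 416.85 mL.
R = (PIP − Pplat)/V̇ = (28.5 − 7.1) / 1.0167 = 21.4/1.0167 = 21.048 cmH2O·s/L.
C = Vt/(Pplat − PEEP) = 416.85 / (7.1 − 1) = 416.85/6.1 = 68.336 mL/cmH2O.
τ = R × C = 21.048 × 0.06834 L/cmH2O = 1.438 s.
Fraction remaining = e^(−Te/τ) = e^(−2.68/1.438) = 0.1551.
Trapped volume = 416.85 × 0.1551 = 64.653 mL.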